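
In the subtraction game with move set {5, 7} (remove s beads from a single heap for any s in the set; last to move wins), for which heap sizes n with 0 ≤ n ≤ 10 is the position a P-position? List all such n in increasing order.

0, 1, 2, 3, 4

Compute g(0), g(1), … for moves {5, 7}:
g(0) = mex{} = 0
g(1) = mex{} = 0
g(2) = mex{} = 0
g(3) = mex{} = 0
g(4) = mex{} = 0
g(5) = mex{0} = 1
g(6) = mex{0} = 1
g(7) = mex{0} = 1
g(8) = mex{0} = 1
g(9) = mex{0} = 1
g(10) = mex{0,1} = 2
The P-positions (g = 0) in 0..10 are 0, 1, 2, 3, 4.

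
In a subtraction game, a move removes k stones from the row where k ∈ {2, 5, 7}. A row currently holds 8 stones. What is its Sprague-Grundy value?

Grundy values for subtraction set {2, 5, 7}:
g(0) = mex{} = 0
g(1) = mex{} = 0
g(2) = mex{0} = 1
g(3) = mex{0} = 1
g(4) = mex{1} = 0
g(5) = mex{0,1} = 2
g(6) = mex{0} = 1
g(7) = mex{0,1,2} = 3
g(8) = mex{0,1} = 2
So g(8) = 2.

2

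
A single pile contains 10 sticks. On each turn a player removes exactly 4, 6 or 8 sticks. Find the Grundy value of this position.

Build the Grundy sequence with g(k) = mex{g(k−s) : s ∈ {4, 6, 8}, s ≤ k}:
g(0) = mex{} = 0
g(1) = mex{} = 0
g(2) = mex{} = 0
g(3) = mex{} = 0
g(4) = mex{0} = 1
g(5) = mex{0} = 1
g(6) = mex{0} = 1
g(7) = mex{0} = 1
g(8) = mex{0,1} = 2
g(9) = mex{0,1} = 2
g(10) = mex{0,1} = 2
So g(10) = 2.

2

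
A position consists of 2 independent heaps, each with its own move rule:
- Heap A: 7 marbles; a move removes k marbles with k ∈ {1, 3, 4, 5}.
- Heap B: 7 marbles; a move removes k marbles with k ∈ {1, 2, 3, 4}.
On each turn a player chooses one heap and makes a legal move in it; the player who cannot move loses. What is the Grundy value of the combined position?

1

Grundy values for heap A (subtraction set {1, 3, 4, 5}):
k:     0  1  2  3  4  5  6  7
g(k):  0  1  0  1  2  3  2  3
So g(7) = 3.
Grundy values for heap B (subtraction set {1, 2, 3, 4}):
k:     0  1  2  3  4  5  6  7
g(k):  0  1  2  3  4  0  1  2
So g(7) = 2.
The value of a disjunctive sum is the nim-sum of the parts.
Combined value = 3 ⊕ 2 = 1.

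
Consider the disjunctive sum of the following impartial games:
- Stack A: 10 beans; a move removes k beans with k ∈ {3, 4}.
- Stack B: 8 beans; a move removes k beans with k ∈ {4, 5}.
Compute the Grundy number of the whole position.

Grundy values for stack A (subtraction set {3, 4}):
k:     0  1  2  3  4  5  6  7  8  9 10
g(k):  0  0  0  1  1  1  2  0  0  0  1
So g(10) = 1.
For stack B, compute g(0), g(1), … with moves {4, 5}:
g(0) = mex{} = 0
g(1) = mex{} = 0
g(2) = mex{} = 0
g(3) = mex{} = 0
g(4) = mex{0} = 1
g(5) = mex{0} = 1
g(6) = mex{0} = 1
g(7) = mex{0} = 1
g(8) = mex{0,1} = 2
So g(8) = 2.
By the Sprague-Grundy theorem, the Grundy value of a sum of independent games is the XOR of the component values.
Combined value = 1 XOR 2 = 3.

3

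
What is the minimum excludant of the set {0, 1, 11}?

The values 0, 1 are all present; 2 is the first non-negative integer missing from the set.

2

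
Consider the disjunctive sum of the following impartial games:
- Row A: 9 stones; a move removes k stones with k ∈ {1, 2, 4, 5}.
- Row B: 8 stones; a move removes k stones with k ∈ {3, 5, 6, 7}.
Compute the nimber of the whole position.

2

Grundy values for row A (subtraction set {1, 2, 4, 5}):
g(0) = mex{} = 0
g(1) = mex{0} = 1
g(2) = mex{0,1} = 2
g(3) = mex{1,2} = 0
g(4) = mex{0,2} = 1
g(5) = mex{0,1} = 2
g(6) = mex{1,2} = 0
g(7) = mex{0,2} = 1
g(8) = mex{0,1} = 2
g(9) = mex{1,2} = 0
So g(9) = 0.
Build the Grundy sequence for row B with g(k) = mex{g(k−s) : s ∈ {3, 5, 6, 7}, s ≤ k}:
k:     0  1  2  3  4  5  6  7  8
g(k):  0  0  0  1  1  1  2  2  2
So g(8) = 2.
By the Sprague-Grundy theorem, the Grundy value of a sum of independent games is the XOR of the component values.
Combined value = 0 XOR 2 = 2.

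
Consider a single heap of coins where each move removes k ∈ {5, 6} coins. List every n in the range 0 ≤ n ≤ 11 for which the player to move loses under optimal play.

0, 1, 2, 3, 4, 11

Compute g(0), g(1), … for moves {5, 6}:
k:     0  1  2  3  4  5  6  7  8  9 10 11
g(k):  0  0  0  0  0  1  1  1  1  1  2  0
The P-positions (g = 0) in 0..11 are 0, 1, 2, 3, 4, 11.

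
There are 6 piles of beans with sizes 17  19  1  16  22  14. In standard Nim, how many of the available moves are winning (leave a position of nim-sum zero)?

1

In binary:
  10001  (17)
  10011  (19)
  00001  (1)
  10000  (16)
  10110  (22)
  01110  (14)
  -----
  01011  (11)
The overall nim-sum is X = 11. A pile of size p has a winning move iff p XOR X < p (reduce it to p XOR X).
  17: 17 XOR 11 = 26 ≥ 17 — no move.
  19: 19 XOR 11 = 24 ≥ 19 — no move.
  1: 1 XOR 11 = 10 ≥ 1 — no move.
  16: 16 XOR 11 = 27 ≥ 16 — no move.
  22: 22 XOR 11 = 29 ≥ 22 — no move.
  14: 14 XOR 11 = 5 < 14 — winning move (to 5).
That gives 1 winning move.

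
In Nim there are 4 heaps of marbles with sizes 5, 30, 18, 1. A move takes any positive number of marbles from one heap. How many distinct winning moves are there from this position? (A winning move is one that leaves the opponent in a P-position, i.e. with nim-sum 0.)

1

Nim-sum: 5 XOR 30 XOR 18 XOR 1 = 8.
The overall nim-sum is X = 8. A heap of size p has a winning move iff p XOR X < p (reduce it to p XOR X).
  5: 5 XOR 8 = 13 ≥ 5 — no move.
  30: 30 XOR 8 = 22 < 30 — winning move (to 22).
  18: 18 XOR 8 = 26 ≥ 18 — no move.
  1: 1 XOR 8 = 9 ≥ 1 — no move.
That gives 1 winning move.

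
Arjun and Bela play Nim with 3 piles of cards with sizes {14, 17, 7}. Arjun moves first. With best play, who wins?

Nim-sum: 14 ^ 17 ^ 7 = 24.
The nim-sum is 24 ≠ 0, so this is an N-position: the player to move can win; Arjun has a winning move.

Arjun wins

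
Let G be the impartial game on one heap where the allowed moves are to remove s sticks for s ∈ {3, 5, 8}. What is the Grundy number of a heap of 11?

0

Compute g(0), g(1), … for moves {3, 5, 8}:
g(0) = mex{} = 0
g(1) = mex{} = 0
g(2) = mex{} = 0
g(3) = mex{0} = 1
g(4) = mex{0} = 1
g(5) = mex{0} = 1
g(6) = mex{0,1} = 2
g(7) = mex{0,1} = 2
g(8) = mex{0,1} = 2
g(9) = mex{0,1,2} = 3
g(10) = mex{0,1,2} = 3
g(11) = mex{1,2} = 0
So g(11) = 0.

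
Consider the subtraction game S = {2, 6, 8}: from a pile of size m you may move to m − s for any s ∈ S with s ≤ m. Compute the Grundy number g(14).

0

Compute g(0), g(1), … for moves {2, 6, 8}:
g(0) = mex{} = 0
g(1) = mex{} = 0
g(2) = mex{0} = 1
g(3) = mex{0} = 1
g(4) = mex{1} = 0
g(5) = mex{1} = 0
g(6) = mex{0} = 1
g(7) = mex{0} = 1
g(8) = mex{0,1} = 2
g(9) = mex{0,1} = 2
g(10) = mex{0,1,2} = 3
g(11) = mex{0,1,2} = 3
g(12) = mex{0,1,3} = 2
g(13) = mex{0,1,3} = 2
g(14) = mex{1,2} = 0
So g(14) = 0.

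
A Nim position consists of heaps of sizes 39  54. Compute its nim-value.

17

Compute the nim-sum pairwise:
39 XOR 54 = 17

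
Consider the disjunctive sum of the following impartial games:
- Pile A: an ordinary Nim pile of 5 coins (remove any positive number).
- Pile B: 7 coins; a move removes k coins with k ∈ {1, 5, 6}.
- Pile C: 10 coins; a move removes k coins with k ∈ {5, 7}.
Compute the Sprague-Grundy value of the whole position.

Pile A is a plain Nim pile of size 5, so its Grundy value is 5.
For pile B, compute g(0), g(1), … with moves {1, 5, 6}:
g(0) = mex{} = 0
g(1) = mex{0} = 1
g(2) = mex{1} = 0
g(3) = mex{0} = 1
g(4) = mex{1} = 0
g(5) = mex{0} = 1
g(6) = mex{0,1} = 2
g(7) = mex{0,1,2} = 3
So g(7) = 3.
Build the Grundy sequence for pile C with g(k) = mex{g(k−s) : s ∈ {5, 7}, s ≤ k}:
g(0) = mex{} = 0
g(1) = mex{} = 0
g(2) = mex{} = 0
g(3) = mex{} = 0
g(4) = mex{} = 0
g(5) = mex{0} = 1
g(6) = mex{0} = 1
g(7) = mex{0} = 1
g(8) = mex{0} = 1
g(9) = mex{0} = 1
g(10) = mex{0,1} = 2
So g(10) = 2.
By the Sprague-Grundy theorem, the Grundy value of a sum of independent games is the XOR of the component values.
Combined value = 5 ⊕ 3 ⊕ 2 = 4.

4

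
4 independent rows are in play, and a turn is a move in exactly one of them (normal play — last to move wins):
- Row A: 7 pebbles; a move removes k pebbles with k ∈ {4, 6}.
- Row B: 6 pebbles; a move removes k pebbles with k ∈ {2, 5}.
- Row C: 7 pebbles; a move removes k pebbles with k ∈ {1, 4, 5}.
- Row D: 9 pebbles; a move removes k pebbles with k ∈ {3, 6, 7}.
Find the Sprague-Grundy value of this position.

Build the Grundy sequence for row A with g(k) = mex{g(k−s) : s ∈ {4, 6}, s ≤ k}:
k:     0  1  2  3  4  5  6  7
g(k):  0  0  0  0  1  1  1  1
So g(7) = 1.
Grundy values for row B (subtraction set {2, 5}):
k:     0  1  2  3  4  5  6
g(k):  0  0  1  1  0  2  1
So g(6) = 1.
Grundy values for row C (subtraction set {1, 4, 5}):
g(0) = mex{} = 0
g(1) = mex{0} = 1
g(2) = mex{1} = 0
g(3) = mex{0} = 1
g(4) = mex{0,1} = 2
g(5) = mex{0,1,2} = 3
g(6) = mex{0,1,3} = 2
g(7) = mex{0,1,2} = 3
So g(7) = 3.
For row D, compute g(0), g(1), … with moves {3, 6, 7}:
g(0) = mex{} = 0
g(1) = mex{} = 0
g(2) = mex{} = 0
g(3) = mex{0} = 1
g(4) = mex{0} = 1
g(5) = mex{0} = 1
g(6) = mex{0,1} = 2
g(7) = mex{0,1} = 2
g(8) = mex{0,1} = 2
g(9) = mex{0,1,2} = 3
So g(9) = 3.
The value of a disjunctive sum is the nim-sum of the parts.
Combined value = 1 XOR 1 XOR 3 XOR 3 = 0.

0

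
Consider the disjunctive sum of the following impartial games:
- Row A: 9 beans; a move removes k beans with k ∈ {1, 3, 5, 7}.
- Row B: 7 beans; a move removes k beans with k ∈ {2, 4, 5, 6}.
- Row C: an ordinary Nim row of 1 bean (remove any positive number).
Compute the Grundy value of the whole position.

3

For row A, compute g(0), g(1), … with moves {1, 3, 5, 7}:
g(0) = mex{} = 0
g(1) = mex{0} = 1
g(2) = mex{1} = 0
g(3) = mex{0} = 1
g(4) = mex{1} = 0
g(5) = mex{0} = 1
g(6) = mex{1} = 0
g(7) = mex{0} = 1
g(8) = mex{1} = 0
g(9) = mex{0} = 1
So g(9) = 1.
Build the Grundy sequence for row B with g(k) = mex{g(k−s) : s ∈ {2, 4, 5, 6}, s ≤ k}:
k:     0  1  2  3  4  5  6  7
g(k):  0  0  1  1  2  2  3  3
So g(7) = 3.
Row C is a plain Nim row of size 1, so its Grundy value is 1.
By the Sprague-Grundy theorem, the Grundy value of a sum of independent games is the XOR of the component values.
Combined value = 1 ⊕ 3 ⊕ 1 = 3.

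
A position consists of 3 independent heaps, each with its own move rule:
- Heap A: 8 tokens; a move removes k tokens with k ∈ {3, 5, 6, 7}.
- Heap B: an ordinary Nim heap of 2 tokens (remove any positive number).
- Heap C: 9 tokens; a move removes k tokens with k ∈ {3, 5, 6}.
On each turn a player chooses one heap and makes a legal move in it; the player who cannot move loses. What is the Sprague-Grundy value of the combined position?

For heap A, compute g(0), g(1), … with moves {3, 5, 6, 7}:
g(0) = mex{} = 0
g(1) = mex{} = 0
g(2) = mex{} = 0
g(3) = mex{0} = 1
g(4) = mex{0} = 1
g(5) = mex{0} = 1
g(6) = mex{0,1} = 2
g(7) = mex{0,1} = 2
g(8) = mex{0,1} = 2
So g(8) = 2.
Heap B is a plain Nim heap of size 2, so its Grundy value is 2.
Grundy values for heap C (subtraction set {3, 5, 6}):
g(0) = mex{} = 0
g(1) = mex{} = 0
g(2) = mex{} = 0
g(3) = mex{0} = 1
g(4) = mex{0} = 1
g(5) = mex{0} = 1
g(6) = mex{0,1} = 2
g(7) = mex{0,1} = 2
g(8) = mex{0,1} = 2
g(9) = mex{1,2} = 0
So g(9) = 0.
By the Sprague-Grundy theorem, the Grundy value of a sum of independent games is the XOR of the component values.
Combined value = 2 XOR 2 XOR 0 = 0.

0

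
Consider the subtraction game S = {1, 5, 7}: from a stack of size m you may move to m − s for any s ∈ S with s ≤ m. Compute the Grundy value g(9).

Compute g(0), g(1), … for moves {1, 5, 7}:
g(0) = mex{} = 0
g(1) = mex{0} = 1
g(2) = mex{1} = 0
g(3) = mex{0} = 1
g(4) = mex{1} = 0
g(5) = mex{0} = 1
g(6) = mex{1} = 0
g(7) = mex{0} = 1
g(8) = mex{1} = 0
g(9) = mex{0} = 1
So g(9) = 1.

1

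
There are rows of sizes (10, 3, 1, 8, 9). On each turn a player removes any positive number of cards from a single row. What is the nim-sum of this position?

9

Nim-sum: 10 ^ 3 ^ 1 ^ 8 ^ 9 = 9.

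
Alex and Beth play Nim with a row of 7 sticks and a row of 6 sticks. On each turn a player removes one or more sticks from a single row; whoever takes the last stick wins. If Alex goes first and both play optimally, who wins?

Alex wins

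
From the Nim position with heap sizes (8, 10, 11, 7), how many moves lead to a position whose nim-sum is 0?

3

Compute the nim-sum pairwise:
8 ⊕ 10 = 2
2 ⊕ 11 = 9
9 ⊕ 7 = 14
The overall nim-sum is X = 14. A heap of size p has a winning move iff p XOR X < p (reduce it to p XOR X).
  8: 8 XOR 14 = 6 < 8 — winning move (to 6).
  10: 10 XOR 14 = 4 < 10 — winning move (to 4).
  11: 11 XOR 14 = 5 < 11 — winning move (to 5).
  7: 7 XOR 14 = 9 ≥ 7 — no move.
That gives 3 winning moves.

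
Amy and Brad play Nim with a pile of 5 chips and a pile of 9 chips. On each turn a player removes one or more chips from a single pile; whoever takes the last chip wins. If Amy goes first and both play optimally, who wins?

Nim-sum: 5 ⊕ 9 = 12.
The nim-sum is 12 ≠ 0, so this is an N-position: the player to move can win; Amy has a winning move.

Amy wins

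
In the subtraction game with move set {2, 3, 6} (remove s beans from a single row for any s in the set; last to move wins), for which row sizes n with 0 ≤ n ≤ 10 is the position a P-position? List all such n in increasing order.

0, 1, 5, 9, 10

Compute g(0), g(1), … for moves {2, 3, 6}:
g(0) = mex{} = 0
g(1) = mex{} = 0
g(2) = mex{0} = 1
g(3) = mex{0} = 1
g(4) = mex{0,1} = 2
g(5) = mex{1} = 0
g(6) = mex{0,1,2} = 3
g(7) = mex{0,2} = 1
g(8) = mex{0,1,3} = 2
g(9) = mex{1,3} = 0
g(10) = mex{1,2} = 0
The P-positions (g = 0) in 0..10 are 0, 1, 5, 9, 10.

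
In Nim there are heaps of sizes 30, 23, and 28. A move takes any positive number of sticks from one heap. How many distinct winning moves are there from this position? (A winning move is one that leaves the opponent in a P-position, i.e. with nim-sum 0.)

3

Write each in binary and XOR column by column:
  11110  (30)
  10111  (23)
  11100  (28)
  -----
  10101  (21)
The overall nim-sum is X = 21. A heap of size p has a winning move iff p XOR X < p (reduce it to p XOR X).
  30: 30 XOR 21 = 11 < 30 — winning move (to 11).
  23: 23 XOR 21 = 2 < 23 — winning move (to 2).
  28: 28 XOR 21 = 9 < 28 — winning move (to 9).
That gives 3 winning moves.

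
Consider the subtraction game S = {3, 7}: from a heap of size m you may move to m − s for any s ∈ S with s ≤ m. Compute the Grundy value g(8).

2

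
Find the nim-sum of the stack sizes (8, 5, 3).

Nim-sum: 8 ⊕ 5 ⊕ 3 = 14.

14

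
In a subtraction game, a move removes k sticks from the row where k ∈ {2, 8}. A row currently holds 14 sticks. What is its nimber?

0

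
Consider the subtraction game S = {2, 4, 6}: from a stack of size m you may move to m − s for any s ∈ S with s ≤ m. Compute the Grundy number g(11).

1

Grundy values for subtraction set {2, 4, 6}:
g(0) = mex{} = 0
g(1) = mex{} = 0
g(2) = mex{0} = 1
g(3) = mex{0} = 1
g(4) = mex{0,1} = 2
g(5) = mex{0,1} = 2
g(6) = mex{0,1,2} = 3
g(7) = mex{0,1,2} = 3
g(8) = mex{1,2,3} = 0
g(9) = mex{1,2,3} = 0
g(10) = mex{0,2,3} = 1
g(11) = mex{0,2,3} = 1
So g(11) = 1.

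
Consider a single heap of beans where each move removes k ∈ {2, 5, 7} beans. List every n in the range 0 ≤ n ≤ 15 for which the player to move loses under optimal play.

0, 1, 4, 10, 13, 14

Grundy values for subtraction set {2, 5, 7}:
k:     0  1  2  3  4  5  6  7  8  9 10 11 12 13 14 15
g(k):  0  0  1  1  0  2  1  3  2  2  0  3  1  0  0  1
The P-positions (g = 0) in 0..15 are 0, 1, 4, 10, 13, 14.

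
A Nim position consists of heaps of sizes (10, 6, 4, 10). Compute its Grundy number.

2

Write each in binary and XOR column by column:
  1010  (10)
  0110  (6)
  0100  (4)
  1010  (10)
  ----
  0010  (2)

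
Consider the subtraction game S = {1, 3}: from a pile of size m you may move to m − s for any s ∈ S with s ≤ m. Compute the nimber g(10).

0

Grundy values for subtraction set {1, 3}:
g(0) = mex{} = 0
g(1) = mex{0} = 1
g(2) = mex{1} = 0
g(3) = mex{0} = 1
g(4) = mex{1} = 0
g(5) = mex{0} = 1
g(6) = mex{1} = 0
g(7) = mex{0} = 1
g(8) = mex{1} = 0
g(9) = mex{0} = 1
g(10) = mex{1} = 0
So g(10) = 0.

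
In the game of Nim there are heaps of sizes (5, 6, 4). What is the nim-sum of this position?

7

In binary:
  101  (5)
  110  (6)
  100  (4)
  ---
  111  (7)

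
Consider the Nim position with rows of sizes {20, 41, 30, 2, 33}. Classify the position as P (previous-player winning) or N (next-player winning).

P-position

Nim-sum: 20 ⊕ 41 ⊕ 30 ⊕ 2 ⊕ 33 = 0.
The nim-sum is 0, so this is a P-position: the player to move is in a losing position under optimal play.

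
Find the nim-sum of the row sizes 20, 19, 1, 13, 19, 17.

Nim-sum: 20 ^ 19 ^ 1 ^ 13 ^ 19 ^ 17 = 9.

9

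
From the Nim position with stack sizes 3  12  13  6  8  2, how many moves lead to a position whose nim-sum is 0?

3

Nim-sum: 3 ⊕ 12 ⊕ 13 ⊕ 6 ⊕ 8 ⊕ 2 = 14.
The overall nim-sum is X = 14. A stack of size p has a winning move iff p XOR X < p (reduce it to p XOR X).
  3: 3 XOR 14 = 13 ≥ 3 — no move.
  12: 12 XOR 14 = 2 < 12 — winning move (to 2).
  13: 13 XOR 14 = 3 < 13 — winning move (to 3).
  6: 6 XOR 14 = 8 ≥ 6 — no move.
  8: 8 XOR 14 = 6 < 8 — winning move (to 6).
  2: 2 XOR 14 = 12 ≥ 2 — no move.
That gives 3 winning moves.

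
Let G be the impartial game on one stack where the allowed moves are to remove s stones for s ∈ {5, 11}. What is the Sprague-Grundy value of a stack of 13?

Compute g(0), g(1), … for moves {5, 11}:
g(0) = mex{} = 0
g(1) = mex{} = 0
g(2) = mex{} = 0
g(3) = mex{} = 0
g(4) = mex{} = 0
g(5) = mex{0} = 1
g(6) = mex{0} = 1
g(7) = mex{0} = 1
g(8) = mex{0} = 1
g(9) = mex{0} = 1
g(10) = mex{1} = 0
g(11) = mex{0,1} = 2
g(12) = mex{0,1} = 2
g(13) = mex{0,1} = 2
So g(13) = 2.

2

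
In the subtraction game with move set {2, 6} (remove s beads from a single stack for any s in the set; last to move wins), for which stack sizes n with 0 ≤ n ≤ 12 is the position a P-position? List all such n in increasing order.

Grundy values for subtraction set {2, 6}:
k:     0  1  2  3  4  5  6  7  8  9 10 11 12
g(k):  0  0  1  1  0  0  1  1  0  0  1  1  0
The P-positions (g = 0) in 0..12 are 0, 1, 4, 5, 8, 9, 12.

0, 1, 4, 5, 8, 9, 12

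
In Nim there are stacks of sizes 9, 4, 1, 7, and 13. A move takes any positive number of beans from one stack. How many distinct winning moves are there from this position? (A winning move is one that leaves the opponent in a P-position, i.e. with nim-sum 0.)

Compute the nim-sum pairwise:
9 ^ 4 = 13
13 ^ 1 = 12
12 ^ 7 = 11
11 ^ 13 = 6
The overall nim-sum is X = 6. A stack of size p has a winning move iff p XOR X < p (reduce it to p XOR X).
  9: 9 XOR 6 = 15 ≥ 9 — no move.
  4: 4 XOR 6 = 2 < 4 — winning move (to 2).
  1: 1 XOR 6 = 7 ≥ 1 — no move.
  7: 7 XOR 6 = 1 < 7 — winning move (to 1).
  13: 13 XOR 6 = 11 < 13 — winning move (to 11).
That gives 3 winning moves.

3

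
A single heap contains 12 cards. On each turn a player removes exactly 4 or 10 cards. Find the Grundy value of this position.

1

Compute g(0), g(1), … for moves {4, 10}:
k:     0  1  2  3  4  5  6  7  8  9 10 11 12
g(k):  0  0  0  0  1  1  1  1  0  0  2  2  1
So g(12) = 1.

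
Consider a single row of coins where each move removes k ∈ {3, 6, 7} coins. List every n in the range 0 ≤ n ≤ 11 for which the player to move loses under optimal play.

0, 1, 2, 10, 11

Compute g(0), g(1), … for moves {3, 6, 7}:
g(0) = mex{} = 0
g(1) = mex{} = 0
g(2) = mex{} = 0
g(3) = mex{0} = 1
g(4) = mex{0} = 1
g(5) = mex{0} = 1
g(6) = mex{0,1} = 2
g(7) = mex{0,1} = 2
g(8) = mex{0,1} = 2
g(9) = mex{0,1,2} = 3
g(10) = mex{1,2} = 0
g(11) = mex{1,2} = 0
The P-positions (g = 0) in 0..11 are 0, 1, 2, 10, 11.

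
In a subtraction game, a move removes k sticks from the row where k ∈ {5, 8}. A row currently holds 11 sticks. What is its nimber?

Grundy values for subtraction set {5, 8}:
k:     0  1  2  3  4  5  6  7  8  9 10 11
g(k):  0  0  0  0  0  1  1  1  1  1  2  2
So g(11) = 2.

2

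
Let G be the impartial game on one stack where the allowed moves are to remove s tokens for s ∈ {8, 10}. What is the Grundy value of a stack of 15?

Compute g(0), g(1), … for moves {8, 10}:
k:     0  1  2  3  4  5  6  7  8  9 10 11 12 13 14 15
g(k):  0  0  0  0  0  0  0  0  1  1  1  1  1  1  1  1
So g(15) = 1.

1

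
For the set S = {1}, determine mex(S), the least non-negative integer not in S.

0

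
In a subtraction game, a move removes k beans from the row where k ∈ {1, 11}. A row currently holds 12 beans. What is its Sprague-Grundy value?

0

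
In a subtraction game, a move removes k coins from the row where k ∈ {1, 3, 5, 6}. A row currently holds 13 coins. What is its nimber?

Grundy values for subtraction set {1, 3, 5, 6}:
k:     0  1  2  3  4  5  6  7  8  9 10 11 12 13
g(k):  0  1  0  1  0  1  2  3  2  3  2  0  1  0
So g(13) = 0.

0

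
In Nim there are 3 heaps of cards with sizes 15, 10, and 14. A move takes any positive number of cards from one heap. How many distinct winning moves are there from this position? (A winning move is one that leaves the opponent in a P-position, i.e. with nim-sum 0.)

Compute the nim-sum pairwise:
15 XOR 10 = 5
5 XOR 14 = 11
The overall nim-sum is X = 11. A heap of size p has a winning move iff p XOR X < p (reduce it to p XOR X).
  15: 15 XOR 11 = 4 < 15 — winning move (to 4).
  10: 10 XOR 11 = 1 < 10 — winning move (to 1).
  14: 14 XOR 11 = 5 < 14 — winning move (to 5).
That gives 3 winning moves.

3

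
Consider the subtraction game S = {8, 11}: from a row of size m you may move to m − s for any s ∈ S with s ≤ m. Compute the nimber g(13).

Compute g(0), g(1), … for moves {8, 11}:
g(0) = mex{} = 0
g(1) = mex{} = 0
g(2) = mex{} = 0
g(3) = mex{} = 0
g(4) = mex{} = 0
g(5) = mex{} = 0
g(6) = mex{} = 0
g(7) = mex{} = 0
g(8) = mex{0} = 1
g(9) = mex{0} = 1
g(10) = mex{0} = 1
g(11) = mex{0} = 1
g(12) = mex{0} = 1
g(13) = mex{0} = 1
So g(13) = 1.

1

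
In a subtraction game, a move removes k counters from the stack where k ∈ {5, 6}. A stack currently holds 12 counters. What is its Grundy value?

Build the Grundy sequence with g(k) = mex{g(k−s) : s ∈ {5, 6}, s ≤ k}:
g(0) = mex{} = 0
g(1) = mex{} = 0
g(2) = mex{} = 0
g(3) = mex{} = 0
g(4) = mex{} = 0
g(5) = mex{0} = 1
g(6) = mex{0} = 1
g(7) = mex{0} = 1
g(8) = mex{0} = 1
g(9) = mex{0} = 1
g(10) = mex{0,1} = 2
g(11) = mex{1} = 0
g(12) = mex{1} = 0
So g(12) = 0.

0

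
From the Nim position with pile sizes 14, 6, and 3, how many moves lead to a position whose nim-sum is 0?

1

Write each in binary and XOR column by column:
  1110  (14)
  0110  (6)
  0011  (3)
  ----
  1011  (11)
The overall nim-sum is X = 11. A pile of size p has a winning move iff p XOR X < p (reduce it to p XOR X).
  14: 14 XOR 11 = 5 < 14 — winning move (to 5).
  6: 6 XOR 11 = 13 ≥ 6 — no move.
  3: 3 XOR 11 = 8 ≥ 3 — no move.
That gives 1 winning move.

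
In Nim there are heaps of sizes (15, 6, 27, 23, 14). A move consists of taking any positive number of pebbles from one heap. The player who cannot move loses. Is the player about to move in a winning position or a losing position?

Winning position

In binary:
  01111  (15)
  00110  (6)
  11011  (27)
  10111  (23)
  01110  (14)
  -----
  01011  (11)
The nim-sum is 11 ≠ 0, so this is an N-position: the player to move can win.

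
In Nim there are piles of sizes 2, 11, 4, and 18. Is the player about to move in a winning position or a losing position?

Winning position

Nim-sum: 2 XOR 11 XOR 4 XOR 18 = 31.
The nim-sum is 31 ≠ 0, so this is an N-position: the player to move can win.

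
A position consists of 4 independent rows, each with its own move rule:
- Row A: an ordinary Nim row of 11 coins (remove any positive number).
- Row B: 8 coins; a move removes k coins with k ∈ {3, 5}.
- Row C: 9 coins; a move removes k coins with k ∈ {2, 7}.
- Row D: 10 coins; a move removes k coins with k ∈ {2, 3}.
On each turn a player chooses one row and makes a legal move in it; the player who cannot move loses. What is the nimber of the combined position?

11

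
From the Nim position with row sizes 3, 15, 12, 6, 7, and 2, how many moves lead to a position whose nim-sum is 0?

Compute the nim-sum pairwise:
3 ^ 15 = 12
12 ^ 12 = 0
0 ^ 6 = 6
6 ^ 7 = 1
1 ^ 2 = 3
The overall nim-sum is X = 3. A row of size p has a winning move iff p XOR X < p (reduce it to p XOR X).
  3: 3 XOR 3 = 0 < 3 — winning move (to 0).
  15: 15 XOR 3 = 12 < 15 — winning move (to 12).
  12: 12 XOR 3 = 15 ≥ 12 — no move.
  6: 6 XOR 3 = 5 < 6 — winning move (to 5).
  7: 7 XOR 3 = 4 < 7 — winning move (to 4).
  2: 2 XOR 3 = 1 < 2 — winning move (to 1).
That gives 5 winning moves.

5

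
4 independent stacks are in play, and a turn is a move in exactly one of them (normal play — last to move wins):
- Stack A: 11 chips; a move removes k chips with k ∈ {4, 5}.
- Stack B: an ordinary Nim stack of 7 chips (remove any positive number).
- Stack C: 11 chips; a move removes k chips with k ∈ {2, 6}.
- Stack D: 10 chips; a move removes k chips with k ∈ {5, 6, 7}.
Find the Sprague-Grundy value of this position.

4

Grundy values for stack A (subtraction set {4, 5}):
k:     0  1  2  3  4  5  6  7  8  9 10 11
g(k):  0  0  0  0  1  1  1  1  2  0  0  0
So g(11) = 0.
Stack B is a plain Nim stack of size 7, so its Grundy value is 7.
Build the Grundy sequence for stack C with g(k) = mex{g(k−s) : s ∈ {2, 6}, s ≤ k}:
g(0) = mex{} = 0
g(1) = mex{} = 0
g(2) = mex{0} = 1
g(3) = mex{0} = 1
g(4) = mex{1} = 0
g(5) = mex{1} = 0
g(6) = mex{0} = 1
g(7) = mex{0} = 1
g(8) = mex{1} = 0
g(9) = mex{1} = 0
g(10) = mex{0} = 1
g(11) = mex{0} = 1
So g(11) = 1.
Build the Grundy sequence for stack D with g(k) = mex{g(k−s) : s ∈ {5, 6, 7}, s ≤ k}:
g(0) = mex{} = 0
g(1) = mex{} = 0
g(2) = mex{} = 0
g(3) = mex{} = 0
g(4) = mex{} = 0
g(5) = mex{0} = 1
g(6) = mex{0} = 1
g(7) = mex{0} = 1
g(8) = mex{0} = 1
g(9) = mex{0} = 1
g(10) = mex{0,1} = 2
So g(10) = 2.
By the Sprague-Grundy theorem, the Grundy value of a sum of independent games is the XOR of the component values.
Combined value = 0 XOR 7 XOR 1 XOR 2 = 4.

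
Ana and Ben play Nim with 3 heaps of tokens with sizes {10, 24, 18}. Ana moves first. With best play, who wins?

Ben wins

Nim-sum: 10 ⊕ 24 ⊕ 18 = 0.
The nim-sum is 0, so this is a P-position: the player to move is in a losing position under optimal play; Ana is about to move from it and so loses — Ben wins.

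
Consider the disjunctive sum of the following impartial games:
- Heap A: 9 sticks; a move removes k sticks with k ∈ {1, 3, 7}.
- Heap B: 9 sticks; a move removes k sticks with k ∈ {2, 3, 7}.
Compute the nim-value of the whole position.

3

Grundy values for heap A (subtraction set {1, 3, 7}):
k:     0  1  2  3  4  5  6  7  8  9
g(k):  0  1  0  1  0  1  0  1  0  1
So g(9) = 1.
Build the Grundy sequence for heap B with g(k) = mex{g(k−s) : s ∈ {2, 3, 7}, s ≤ k}:
k:     0  1  2  3  4  5  6  7  8  9
g(k):  0  0  1  1  2  0  0  1  1  2
So g(9) = 2.
By the Sprague-Grundy theorem, the Grundy value of a sum of independent games is the XOR of the component values.
Combined value = 1 ⊕ 2 = 3.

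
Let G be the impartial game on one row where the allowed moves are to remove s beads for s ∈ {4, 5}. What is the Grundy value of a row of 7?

1

Grundy values for subtraction set {4, 5}:
k:     0  1  2  3  4  5  6  7
g(k):  0  0  0  0  1  1  1  1
So g(7) = 1.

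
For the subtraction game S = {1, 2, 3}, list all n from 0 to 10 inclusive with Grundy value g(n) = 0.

0, 4, 8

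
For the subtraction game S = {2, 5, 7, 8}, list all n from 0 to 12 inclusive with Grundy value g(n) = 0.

0, 1, 4, 10

Grundy values for subtraction set {2, 5, 7, 8}:
k:     0  1  2  3  4  5  6  7  8  9 10 11 12
g(k):  0  0  1  1  0  2  1  3  2  2  0  3  1
The P-positions (g = 0) in 0..12 are 0, 1, 4, 10.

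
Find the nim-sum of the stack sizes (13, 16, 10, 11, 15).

Nim-sum: 13 XOR 16 XOR 10 XOR 11 XOR 15 = 19.

19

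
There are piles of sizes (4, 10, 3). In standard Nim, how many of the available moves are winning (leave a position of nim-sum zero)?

1

Nim-sum: 4 ^ 10 ^ 3 = 13.
The overall nim-sum is X = 13. A pile of size p has a winning move iff p XOR X < p (reduce it to p XOR X).
  4: 4 XOR 13 = 9 ≥ 4 — no move.
  10: 10 XOR 13 = 7 < 10 — winning move (to 7).
  3: 3 XOR 13 = 14 ≥ 3 — no move.
That gives 1 winning move.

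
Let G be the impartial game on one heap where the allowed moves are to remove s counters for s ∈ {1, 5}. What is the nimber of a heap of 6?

Compute g(0), g(1), … for moves {1, 5}:
k:     0  1  2  3  4  5  6
g(k):  0  1  0  1  0  1  0
So g(6) = 0.

0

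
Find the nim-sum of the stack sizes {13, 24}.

In binary:
  01101  (13)
  11000  (24)
  -----
  10101  (21)

21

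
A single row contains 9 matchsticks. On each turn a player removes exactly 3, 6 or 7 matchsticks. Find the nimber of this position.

Compute g(0), g(1), … for moves {3, 6, 7}:
k:     0  1  2  3  4  5  6  7  8  9
g(k):  0  0  0  1  1  1  2  2  2  3
So g(9) = 3.

3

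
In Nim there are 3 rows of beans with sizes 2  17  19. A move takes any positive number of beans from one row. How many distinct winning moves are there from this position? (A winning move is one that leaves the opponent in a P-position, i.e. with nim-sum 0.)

In binary:
  00010  (2)
  10001  (17)
  10011  (19)
  -----
  00000  (0)
The nim-sum is already 0, so every move leaves a nonzero nim-sum — there are no winning moves.

0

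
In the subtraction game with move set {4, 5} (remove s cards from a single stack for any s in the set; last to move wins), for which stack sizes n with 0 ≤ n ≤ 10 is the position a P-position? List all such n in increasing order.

0, 1, 2, 3, 9, 10

Grundy values for subtraction set {4, 5}:
g(0) = mex{} = 0
g(1) = mex{} = 0
g(2) = mex{} = 0
g(3) = mex{} = 0
g(4) = mex{0} = 1
g(5) = mex{0} = 1
g(6) = mex{0} = 1
g(7) = mex{0} = 1
g(8) = mex{0,1} = 2
g(9) = mex{1} = 0
g(10) = mex{1} = 0
The P-positions (g = 0) in 0..10 are 0, 1, 2, 3, 9, 10.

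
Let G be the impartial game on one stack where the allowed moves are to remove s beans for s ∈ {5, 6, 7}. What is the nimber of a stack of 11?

Grundy values for subtraction set {5, 6, 7}:
k:     0  1  2  3  4  5  6  7  8  9 10 11
g(k):  0  0  0  0  0  1  1  1  1  1  2  2
So g(11) = 2.

2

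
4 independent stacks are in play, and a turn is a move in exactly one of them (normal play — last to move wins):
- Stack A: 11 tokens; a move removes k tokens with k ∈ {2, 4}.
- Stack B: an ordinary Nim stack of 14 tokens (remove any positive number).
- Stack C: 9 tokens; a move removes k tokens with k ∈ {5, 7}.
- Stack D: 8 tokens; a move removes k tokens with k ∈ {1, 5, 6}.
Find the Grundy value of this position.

15

For stack A, compute g(0), g(1), … with moves {2, 4}:
g(0) = mex{} = 0
g(1) = mex{} = 0
g(2) = mex{0} = 1
g(3) = mex{0} = 1
g(4) = mex{0,1} = 2
g(5) = mex{0,1} = 2
g(6) = mex{1,2} = 0
g(7) = mex{1,2} = 0
g(8) = mex{0,2} = 1
g(9) = mex{0,2} = 1
g(10) = mex{0,1} = 2
g(11) = mex{0,1} = 2
So g(11) = 2.
Stack B is a plain Nim stack of size 14, so its Grundy value is 14.
Build the Grundy sequence for stack C with g(k) = mex{g(k−s) : s ∈ {5, 7}, s ≤ k}:
g(0) = mex{} = 0
g(1) = mex{} = 0
g(2) = mex{} = 0
g(3) = mex{} = 0
g(4) = mex{} = 0
g(5) = mex{0} = 1
g(6) = mex{0} = 1
g(7) = mex{0} = 1
g(8) = mex{0} = 1
g(9) = mex{0} = 1
So g(9) = 1.
Build the Grundy sequence for stack D with g(k) = mex{g(k−s) : s ∈ {1, 5, 6}, s ≤ k}:
k:     0  1  2  3  4  5  6  7  8
g(k):  0  1  0  1  0  1  2  3  2
So g(8) = 2.
By the Sprague-Grundy theorem, the Grundy value of a sum of independent games is the XOR of the component values.
Combined value = 2 XOR 14 XOR 1 XOR 2 = 15.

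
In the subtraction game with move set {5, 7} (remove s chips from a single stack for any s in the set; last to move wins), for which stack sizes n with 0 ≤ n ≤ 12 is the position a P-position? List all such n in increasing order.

0, 1, 2, 3, 4, 12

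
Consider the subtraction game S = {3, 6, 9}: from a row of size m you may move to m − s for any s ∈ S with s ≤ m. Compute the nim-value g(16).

Compute g(0), g(1), … for moves {3, 6, 9}:
k:     0  1  2  3  4  5  6  7  8  9 10 11 12 13 14 15 16
g(k):  0  0  0  1  1  1  2  2  2  3  3  3  0  0  0  1  1
So g(16) = 1.

1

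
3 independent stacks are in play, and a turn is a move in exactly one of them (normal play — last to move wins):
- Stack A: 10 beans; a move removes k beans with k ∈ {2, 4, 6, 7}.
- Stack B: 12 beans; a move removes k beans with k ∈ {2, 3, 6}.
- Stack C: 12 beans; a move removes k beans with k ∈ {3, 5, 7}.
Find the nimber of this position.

1

For stack A, compute g(0), g(1), … with moves {2, 4, 6, 7}:
k:     0  1  2  3  4  5  6  7  8  9 10
g(k):  0  0  1  1  2  2  3  3  4  0  0
So g(10) = 0.
For stack B, compute g(0), g(1), … with moves {2, 3, 6}:
k:     0  1  2  3  4  5  6  7  8  9 10 11 12
g(k):  0  0  1  1  2  0  3  1  2  0  0  1  1
So g(12) = 1.
Grundy values for stack C (subtraction set {3, 5, 7}):
k:     0  1  2  3  4  5  6  7  8  9 10 11 12
g(k):  0  0  0  1  1  1  2  2  2  3  0  0  0
So g(12) = 0.
The value of a disjunctive sum is the nim-sum of the parts.
Combined value = 0 ⊕ 1 ⊕ 0 = 1.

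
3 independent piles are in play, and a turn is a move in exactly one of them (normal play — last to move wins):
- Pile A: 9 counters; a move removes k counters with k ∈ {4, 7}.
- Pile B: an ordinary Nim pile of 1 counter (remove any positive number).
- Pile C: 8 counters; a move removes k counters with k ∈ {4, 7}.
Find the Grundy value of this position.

For pile A, compute g(0), g(1), … with moves {4, 7}:
g(0) = mex{} = 0
g(1) = mex{} = 0
g(2) = mex{} = 0
g(3) = mex{} = 0
g(4) = mex{0} = 1
g(5) = mex{0} = 1
g(6) = mex{0} = 1
g(7) = mex{0} = 1
g(8) = mex{0,1} = 2
g(9) = mex{0,1} = 2
So g(9) = 2.
Pile B is a plain Nim pile of size 1, so its Grundy value is 1.
Grundy values for pile C (subtraction set {4, 7}):
g(0) = mex{} = 0
g(1) = mex{} = 0
g(2) = mex{} = 0
g(3) = mex{} = 0
g(4) = mex{0} = 1
g(5) = mex{0} = 1
g(6) = mex{0} = 1
g(7) = mex{0} = 1
g(8) = mex{0,1} = 2
So g(8) = 2.
By the Sprague-Grundy theorem, the Grundy value of a sum of independent games is the XOR of the component values.
Combined value = 2 XOR 1 XOR 2 = 1.

1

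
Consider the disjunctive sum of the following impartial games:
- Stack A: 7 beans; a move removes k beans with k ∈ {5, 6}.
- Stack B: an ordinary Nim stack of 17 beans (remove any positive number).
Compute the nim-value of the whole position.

16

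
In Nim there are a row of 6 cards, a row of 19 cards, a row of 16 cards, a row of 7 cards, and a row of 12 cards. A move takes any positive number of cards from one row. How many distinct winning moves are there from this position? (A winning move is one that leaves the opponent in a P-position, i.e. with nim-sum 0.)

Write each in binary and XOR column by column:
  00110  (6)
  10011  (19)
  10000  (16)
  00111  (7)
  01100  (12)
  -----
  01110  (14)
The overall nim-sum is X = 14. A row of size p has a winning move iff p XOR X < p (reduce it to p XOR X).
  6: 6 XOR 14 = 8 ≥ 6 — no move.
  19: 19 XOR 14 = 29 ≥ 19 — no move.
  16: 16 XOR 14 = 30 ≥ 16 — no move.
  7: 7 XOR 14 = 9 ≥ 7 — no move.
  12: 12 XOR 14 = 2 < 12 — winning move (to 2).
That gives 1 winning move.

1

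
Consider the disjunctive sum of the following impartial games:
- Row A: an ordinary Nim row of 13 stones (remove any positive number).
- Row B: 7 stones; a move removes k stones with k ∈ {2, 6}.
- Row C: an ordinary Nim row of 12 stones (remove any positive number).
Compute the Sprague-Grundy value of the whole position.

0

Row A is a plain Nim row of size 13, so its Grundy value is 13.
Build the Grundy sequence for row B with g(k) = mex{g(k−s) : s ∈ {2, 6}, s ≤ k}:
k:     0  1  2  3  4  5  6  7
g(k):  0  0  1  1  0  0  1  1
So g(7) = 1.
Row C is a plain Nim row of size 12, so its Grundy value is 12.
By the Sprague-Grundy theorem, the Grundy value of a sum of independent games is the XOR of the component values.
Combined value = 13 XOR 1 XOR 12 = 0.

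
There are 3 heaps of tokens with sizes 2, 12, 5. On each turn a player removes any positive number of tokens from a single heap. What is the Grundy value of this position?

11

Nim-sum: 2 XOR 12 XOR 5 = 11.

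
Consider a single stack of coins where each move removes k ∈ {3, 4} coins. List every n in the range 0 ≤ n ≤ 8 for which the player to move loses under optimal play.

Compute g(0), g(1), … for moves {3, 4}:
g(0) = mex{} = 0
g(1) = mex{} = 0
g(2) = mex{} = 0
g(3) = mex{0} = 1
g(4) = mex{0} = 1
g(5) = mex{0} = 1
g(6) = mex{0,1} = 2
g(7) = mex{1} = 0
g(8) = mex{1} = 0
The P-positions (g = 0) in 0..8 are 0, 1, 2, 7, 8.

0, 1, 2, 7, 8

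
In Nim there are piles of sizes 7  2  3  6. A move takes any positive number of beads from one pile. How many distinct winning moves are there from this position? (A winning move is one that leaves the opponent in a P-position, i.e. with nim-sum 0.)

Nim-sum: 7 XOR 2 XOR 3 XOR 6 = 0.
The nim-sum is already 0, so every move leaves a nonzero nim-sum — there are no winning moves.

0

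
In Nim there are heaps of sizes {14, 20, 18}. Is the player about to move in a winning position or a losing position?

Winning position

Bitwise XOR of the heap sizes:
  01110  (14)
  10100  (20)
  10010  (18)
  -----
  01000  (8)
The nim-sum is 8 ≠ 0, so this is an N-position: the player to move can win.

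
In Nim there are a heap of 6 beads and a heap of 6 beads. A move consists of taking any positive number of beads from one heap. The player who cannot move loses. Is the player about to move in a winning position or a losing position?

Compute the nim-sum pairwise:
6 ^ 6 = 0
The nim-sum is 0, so this is a P-position: the player to move is in a losing position under optimal play.

Losing position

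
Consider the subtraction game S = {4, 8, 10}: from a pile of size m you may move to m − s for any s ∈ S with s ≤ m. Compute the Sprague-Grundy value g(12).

3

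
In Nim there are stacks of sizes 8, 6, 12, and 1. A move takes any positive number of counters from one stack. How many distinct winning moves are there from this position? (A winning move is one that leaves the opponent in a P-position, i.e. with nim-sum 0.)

1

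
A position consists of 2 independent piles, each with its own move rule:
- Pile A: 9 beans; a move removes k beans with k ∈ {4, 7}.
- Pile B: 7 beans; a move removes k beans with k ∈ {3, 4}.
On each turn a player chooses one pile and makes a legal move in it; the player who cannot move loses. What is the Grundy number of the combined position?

For pile A, compute g(0), g(1), … with moves {4, 7}:
g(0) = mex{} = 0
g(1) = mex{} = 0
g(2) = mex{} = 0
g(3) = mex{} = 0
g(4) = mex{0} = 1
g(5) = mex{0} = 1
g(6) = mex{0} = 1
g(7) = mex{0} = 1
g(8) = mex{0,1} = 2
g(9) = mex{0,1} = 2
So g(9) = 2.
Grundy values for pile B (subtraction set {3, 4}):
g(0) = mex{} = 0
g(1) = mex{} = 0
g(2) = mex{} = 0
g(3) = mex{0} = 1
g(4) = mex{0} = 1
g(5) = mex{0} = 1
g(6) = mex{0,1} = 2
g(7) = mex{1} = 0
So g(7) = 0.
The value of a disjunctive sum is the nim-sum of the parts.
Combined value = 2 XOR 0 = 2.

2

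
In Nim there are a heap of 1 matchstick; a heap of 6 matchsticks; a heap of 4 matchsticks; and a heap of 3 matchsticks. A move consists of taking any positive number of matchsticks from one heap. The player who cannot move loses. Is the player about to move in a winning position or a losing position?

Losing position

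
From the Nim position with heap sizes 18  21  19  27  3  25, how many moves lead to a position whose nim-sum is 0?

5

Nim-sum: 18 ^ 21 ^ 19 ^ 27 ^ 3 ^ 25 = 21.
The overall nim-sum is X = 21. A heap of size p has a winning move iff p XOR X < p (reduce it to p XOR X).
  18: 18 XOR 21 = 7 < 18 — winning move (to 7).
  21: 21 XOR 21 = 0 < 21 — winning move (to 0).
  19: 19 XOR 21 = 6 < 19 — winning move (to 6).
  27: 27 XOR 21 = 14 < 27 — winning move (to 14).
  3: 3 XOR 21 = 22 ≥ 3 — no move.
  25: 25 XOR 21 = 12 < 25 — winning move (to 12).
That gives 5 winning moves.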